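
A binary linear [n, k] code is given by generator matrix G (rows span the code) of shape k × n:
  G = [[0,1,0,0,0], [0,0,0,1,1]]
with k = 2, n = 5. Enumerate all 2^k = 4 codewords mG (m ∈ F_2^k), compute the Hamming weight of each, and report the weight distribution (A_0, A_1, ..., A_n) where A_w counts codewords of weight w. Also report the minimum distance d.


Weight distribution: A_0 = 1, A_1 = 1, A_2 = 1, A_3 = 1. Minimum distance d = 1.

Enumerate all 2^2 = 4 messages m ∈ F_2^2.
For each, compute codeword c = mG in F_2^5, then tally its weight.
  m = 00 → c = 00000, weight = 0.
  m = 10 → c = 01000, weight = 1.
  m = 01 → c = 00011, weight = 2.
  m = 11 → c = 01011, weight = 3.
Tally weights:
  weight 0: 1 codewords.
  weight 1: 1 codewords.
  weight 2: 1 codewords.
  weight 3: 1 codewords.
Minimum distance d = smallest w > 0 with A_w > 0 = 1.
Sanity: Σ A_w = 4 = 2^2 = 4 ✓.


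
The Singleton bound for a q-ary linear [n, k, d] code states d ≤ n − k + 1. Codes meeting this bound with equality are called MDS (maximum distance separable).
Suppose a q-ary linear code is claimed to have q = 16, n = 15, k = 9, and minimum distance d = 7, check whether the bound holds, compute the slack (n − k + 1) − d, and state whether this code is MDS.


Singleton RHS = n − k + 1 = 7, slack = 0, bound satisfied, MDS.

Singleton bound: d ≤ n − k + 1.
Here n = 15, k = 9, so n − k + 1 = 7.
Given d = 7, check d ≤ 7: YES.
Slack = (n − k + 1) − d = 0.
The code is MDS (slack = 0).
Description: the claimed parameters are [15, 9, 7]_16; such a code would be MDS (meets Singleton bound).


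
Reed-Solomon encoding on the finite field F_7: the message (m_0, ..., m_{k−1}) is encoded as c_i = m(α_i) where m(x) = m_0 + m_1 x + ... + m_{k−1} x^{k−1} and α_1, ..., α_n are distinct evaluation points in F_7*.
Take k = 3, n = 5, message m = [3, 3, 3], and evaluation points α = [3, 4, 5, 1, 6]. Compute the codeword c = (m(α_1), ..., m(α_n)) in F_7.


c = [4, 0, 2, 2, 3]

Message polynomial: m(x) = 3 + 3·x + 3·x^2 (mod 7).
For each evaluation point α_i, compute m(α_i) mod 7:
  α_1 = 3: Horner steps 3 → 5 → 4, so m(3) = 4.
  α_2 = 4: Horner steps 3 → 1 → 0, so m(4) = 0.
  α_3 = 5: Horner steps 3 → 4 → 2, so m(5) = 2.
  α_4 = 1: Horner steps 3 → 6 → 2, so m(1) = 2.
  α_5 = 6: Horner steps 3 → 0 → 3, so m(6) = 3.
Codeword c = [4, 0, 2, 2, 3] ∈ F_7^5.


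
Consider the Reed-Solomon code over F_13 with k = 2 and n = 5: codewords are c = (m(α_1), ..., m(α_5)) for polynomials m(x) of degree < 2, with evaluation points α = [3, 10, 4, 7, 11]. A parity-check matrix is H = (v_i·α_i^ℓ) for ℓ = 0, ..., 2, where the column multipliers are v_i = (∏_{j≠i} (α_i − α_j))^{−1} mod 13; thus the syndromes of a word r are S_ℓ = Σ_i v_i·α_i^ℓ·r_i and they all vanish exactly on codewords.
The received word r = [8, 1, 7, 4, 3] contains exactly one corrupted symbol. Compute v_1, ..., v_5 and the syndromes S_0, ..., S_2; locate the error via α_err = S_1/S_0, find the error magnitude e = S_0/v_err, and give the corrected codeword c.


S = (1, 11, 4), error at position 5, error magnitude e = 3, c = [8, 1, 7, 4, 0].

Step 1: column multipliers v_i = (∏_{j≠i}(α_i − α_j))^{−1} mod 13.
  i = 1 (α = 3): (3−10)(3−4)(3−7)(3−11) = (−7)·(−1)·(−4)·(−8) = 224 ≡ 3, so v_1 = 3^{−1} = 9 (mod 13).
  i = 2 (α = 10): (10−3)(10−4)(10−7)(10−11) = 7·6·3·(−1) = −126 ≡ 4, so v_2 = 4^{−1} = 10 (mod 13).
  i = 3 (α = 4): (4−3)(4−10)(4−7)(4−11) = 1·(−6)·(−3)·(−7) = −126 ≡ 4, so v_3 = 4^{−1} = 10 (mod 13).
  i = 4 (α = 7): (7−3)(7−10)(7−4)(7−11) = 4·(−3)·3·(−4) = 144 ≡ 1, so v_4 = 1^{−1} = 1 (mod 13).
  i = 5 (α = 11): (11−3)(11−10)(11−4)(11−7) = 8·1·7·4 = 224 ≡ 3, so v_5 = 3^{−1} = 9 (mod 13).
  v = [9, 10, 10, 1, 9].
Step 2: syndromes of r = [8, 1, 7, 4, 3] (all sums mod 13).
  S_0 = Σ v_i r_i = 9·8 + 10·1 + 10·7 + 1·4 + 9·3 = 183 ≡ 1.
  S_1 = Σ v_i α_i r_i = 9·3·8 + 10·10·1 + 10·4·7 + 1·7·4 + 9·11·3 = 921 ≡ 11.
  α_i^2 mod 13 = [9, 9, 3, 10, 4].
  S_2 = Σ v_i α_i^2 r_i = 9·9·8 + 10·9·1 + 10·3·7 + 1·10·4 + 9·4·3 = 1096 ≡ 4.
  S = (1, 11, 4) ≠ 0, so r is not a codeword (an error is present).
Step 3: locate the error. For a single error e at position i, S_ℓ = v_i·e·α_i^ℓ, so α_err = S_1/S_0.
  S_0^{−1} = 1^{−1} = 1 (mod 13), so α_err = 11·1 = 11 ≡ 11 = α_5. Error position i = 5.
  Consistency check: S_2/S_1 = 4·6 = 24 ≡ 11 = α_err ✓ (single-error assumption holds).
Step 4: error magnitude e = S_0/v_5 = S_0·∏_{j≠5}(α_5 − α_j) = 1·3 = 3 ≡ 3 (mod 13).
Step 5: correct position 5: c_5 = r_5 − e = 3 − 3 ≡ 0 (mod 13). Hence c = [8, 1, 7, 4, 0].
  Check: interpolating c through the α_i gives m(x) = 11 + 12·x (degree < 2) with m(α_i) = c_i for every i, so c is indeed a codeword.


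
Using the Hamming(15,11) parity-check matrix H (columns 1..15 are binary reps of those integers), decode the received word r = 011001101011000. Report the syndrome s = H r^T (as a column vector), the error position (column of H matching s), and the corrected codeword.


s = (1, 1, 1, 0)^T, error position = 14, corrected codeword c = 011001101011010

Compute s = H r^T mod 2 one row at a time:
  s_1 = 0 + 1 + 0 + 1 + 1 + 0 + 0 + 0 = 3 ≡ 1 (mod 2).
  s_2 = 0 + 0 + 1 + 1 + 1 + 0 + 0 + 0 = 3 ≡ 1 (mod 2).
  s_3 = 1 + 1 + 1 + 1 + 0 + 1 + 0 + 0 = 5 ≡ 1 (mod 2).
  s_4 = 0 + 1 + 0 + 1 + 1 + 1 + 0 + 0 = 4 ≡ 0 (mod 2).
s = (1, 1, 1, 0)^T — this equals column 14 of H (binary 1110), so error is at position 14.
Correct: flip bit 14 of r = 011001101011000 to get c = 011001101011010.


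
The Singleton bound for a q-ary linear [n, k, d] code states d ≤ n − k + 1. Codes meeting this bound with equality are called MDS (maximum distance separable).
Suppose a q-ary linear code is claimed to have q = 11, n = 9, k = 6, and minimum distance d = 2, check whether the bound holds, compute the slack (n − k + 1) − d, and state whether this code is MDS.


Singleton RHS = n − k + 1 = 4, slack = 2, bound satisfied, not MDS.

Singleton bound: d ≤ n − k + 1.
Here n = 9, k = 6, so n − k + 1 = 4.
Given d = 2, check d ≤ 4: YES.
Slack = (n − k + 1) − d = 2.
The code is NOT MDS (slack = 2 > 0).
Description: the claimed parameters are [9, 6, 2]_11; such a code would be non-MDS.


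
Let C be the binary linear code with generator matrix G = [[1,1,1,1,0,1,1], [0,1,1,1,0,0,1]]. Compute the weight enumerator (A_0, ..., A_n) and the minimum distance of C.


Weight distribution: A_0 = 1, A_2 = 1, A_4 = 1, A_6 = 1. Minimum distance d = 2.

Enumerate all 2^2 = 4 messages m ∈ F_2^2.
For each, compute codeword c = mG in F_2^7, then tally its weight.
  m = 00 → c = 0000000, weight = 0.
  m = 10 → c = 1111011, weight = 6.
  m = 01 → c = 0111001, weight = 4.
  m = 11 → c = 1000010, weight = 2.
Tally weights:
  weight 0: 1 codewords.
  weight 2: 1 codewords.
  weight 4: 1 codewords.
  weight 6: 1 codewords.
Minimum distance d = smallest w > 0 with A_w > 0 = 2.
Sanity: Σ A_w = 4 = 2^2 = 4 ✓.


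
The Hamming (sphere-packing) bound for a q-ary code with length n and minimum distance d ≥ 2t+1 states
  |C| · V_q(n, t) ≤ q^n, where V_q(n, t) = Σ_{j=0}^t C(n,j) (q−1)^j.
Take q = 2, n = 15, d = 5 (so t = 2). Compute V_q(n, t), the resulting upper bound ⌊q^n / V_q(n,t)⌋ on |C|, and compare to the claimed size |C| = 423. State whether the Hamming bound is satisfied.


V_q(n, t) = 121, q^n = 32768, Hamming bound = 270, |C| = 423 > bound (violated).

Step 1: Compute V_q(n, t) = Σ_{j=0}^2 C(n, j) (q−1)^j.
  j = 0: C(15,0)·(1)^0 = 1·1 = 1.
  j = 1: C(15,1)·(1)^1 = 15·1 = 15.
  j = 2: C(15,2)·(1)^2 = 105·1 = 105.
  V_q(n, t) = 1 + 15 + 105 = 121.
Step 2: q^n = 2^15 = 32768.
Step 3: Hamming bound ⌊q^n / V_q(n,t)⌋ = ⌊32768/121⌋ = 270.
Step 4: Compare |C| = 423 to 270: violated.
The claimed |C| lies above the Hamming bound, so no 2-ary code of length 15 with d ≥ 5 can have 423 codewords.


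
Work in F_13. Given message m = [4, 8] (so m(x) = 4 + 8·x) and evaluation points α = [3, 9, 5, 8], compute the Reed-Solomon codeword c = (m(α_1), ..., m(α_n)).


c = [2, 11, 5, 3]

Message polynomial: m(x) = 4 + 8·x (mod 13).
For each evaluation point α_i, compute m(α_i) mod 13:
  α_1 = 3: Horner steps 8 → 2, so m(3) = 2.
  α_2 = 9: Horner steps 8 → 11, so m(9) = 11.
  α_3 = 5: Horner steps 8 → 5, so m(5) = 5.
  α_4 = 8: Horner steps 8 → 3, so m(8) = 3.
Codeword c = [2, 11, 5, 3] ∈ F_13^4.


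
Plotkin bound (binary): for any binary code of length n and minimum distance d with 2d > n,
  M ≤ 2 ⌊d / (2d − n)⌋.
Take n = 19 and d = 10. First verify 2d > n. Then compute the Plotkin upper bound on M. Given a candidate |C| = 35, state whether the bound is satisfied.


Plotkin bound M ≤ 20; given |C| = 35 > bound (violated).

Check applicability: 2d = 20, n = 19.
2d − n = 1 > 0, so Plotkin applies.
Compute d/(2d−n) = 10/1 ≈ 10.0000.
⌊d/(2d−n)⌋ = 10.
Plotkin bound: M ≤ 2·10 = 20.
Given |C| = 35, check: VIOLATED.
This |C| is above the Plotkin bound, so no binary code with n = 19, d = 10 and 35 codewords exists.


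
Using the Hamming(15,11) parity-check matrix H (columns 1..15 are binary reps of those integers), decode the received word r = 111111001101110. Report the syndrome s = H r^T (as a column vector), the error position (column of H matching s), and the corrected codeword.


s = (1, 0, 1, 1)^T, error position = 11, corrected codeword c = 111111001111110

Compute s = H r^T mod 2 one row at a time:
  s_1 = 0 + 1 + 1 + 0 + 1 + 1 + 1 + 0 = 5 ≡ 1 (mod 2).
  s_2 = 1 + 1 + 1 + 0 + 1 + 1 + 1 + 0 = 6 ≡ 0 (mod 2).
  s_3 = 1 + 1 + 1 + 0 + 1 + 0 + 1 + 0 = 5 ≡ 1 (mod 2).
  s_4 = 1 + 1 + 1 + 0 + 1 + 0 + 1 + 0 = 5 ≡ 1 (mod 2).
s = (1, 0, 1, 1)^T — this equals column 11 of H (binary 1011), so error is at position 11.
Correct: flip bit 11 of r = 111111001101110 to get c = 111111001111110.


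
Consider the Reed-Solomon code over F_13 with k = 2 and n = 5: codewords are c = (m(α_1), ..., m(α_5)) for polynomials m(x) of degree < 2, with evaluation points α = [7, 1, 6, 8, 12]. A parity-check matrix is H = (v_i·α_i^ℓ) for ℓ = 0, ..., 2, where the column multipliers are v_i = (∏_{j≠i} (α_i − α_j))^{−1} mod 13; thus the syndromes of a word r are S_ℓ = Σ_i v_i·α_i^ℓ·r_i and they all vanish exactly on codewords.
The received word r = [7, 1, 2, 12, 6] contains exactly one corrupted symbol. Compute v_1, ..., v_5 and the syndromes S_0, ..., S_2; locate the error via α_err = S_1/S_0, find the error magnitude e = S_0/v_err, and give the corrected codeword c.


S = (7, 7, 7), error at position 2, error magnitude e = 11, c = [7, 3, 2, 12, 6].

Step 1: column multipliers v_i = (∏_{j≠i}(α_i − α_j))^{−1} mod 13.
  i = 1 (α = 7): (7−1)(7−6)(7−8)(7−12) = 6·1·(−1)·(−5) = 30 ≡ 4, so v_1 = 4^{−1} = 10 (mod 13).
  i = 2 (α = 1): (1−7)(1−6)(1−8)(1−12) = (−6)·(−5)·(−7)·(−11) = 2310 ≡ 9, so v_2 = 9^{−1} = 3 (mod 13).
  i = 3 (α = 6): (6−7)(6−1)(6−8)(6−12) = (−1)·5·(−2)·(−6) = −60 ≡ 5, so v_3 = 5^{−1} = 8 (mod 13).
  i = 4 (α = 8): (8−7)(8−1)(8−6)(8−12) = 1·7·2·(−4) = −56 ≡ 9, so v_4 = 9^{−1} = 3 (mod 13).
  i = 5 (α = 12): (12−7)(12−1)(12−6)(12−8) = 5·11·6·4 = 1320 ≡ 7, so v_5 = 7^{−1} = 2 (mod 13).
  v = [10, 3, 8, 3, 2].
Step 2: syndromes of r = [7, 1, 2, 12, 6] (all sums mod 13).
  S_0 = Σ v_i r_i = 10·7 + 3·1 + 8·2 + 3·12 + 2·6 = 137 ≡ 7.
  S_1 = Σ v_i α_i r_i = 10·7·7 + 3·1·1 + 8·6·2 + 3·8·12 + 2·12·6 = 1021 ≡ 7.
  α_i^2 mod 13 = [10, 1, 10, 12, 1].
  S_2 = Σ v_i α_i^2 r_i = 10·10·7 + 3·1·1 + 8·10·2 + 3·12·12 + 2·1·6 = 1307 ≡ 7.
  S = (7, 7, 7) ≠ 0, so r is not a codeword (an error is present).
Step 3: locate the error. For a single error e at position i, S_ℓ = v_i·e·α_i^ℓ, so α_err = S_1/S_0.
  S_0^{−1} = 7^{−1} = 2 (mod 13), so α_err = 7·2 = 14 ≡ 1 = α_2. Error position i = 2.
  Consistency check: S_2/S_1 = 7·2 = 14 ≡ 1 = α_err ✓ (single-error assumption holds).
Step 4: error magnitude e = S_0/v_2 = S_0·∏_{j≠2}(α_2 − α_j) = 7·9 = 63 ≡ 11 (mod 13).
Step 5: correct position 2: c_2 = r_2 − e = 1 − 11 ≡ 3 (mod 13). Hence c = [7, 3, 2, 12, 6].
  Check: interpolating c through the α_i gives m(x) = 11 + 5·x (degree < 2) with m(α_i) = c_i for every i, so c is indeed a codeword.


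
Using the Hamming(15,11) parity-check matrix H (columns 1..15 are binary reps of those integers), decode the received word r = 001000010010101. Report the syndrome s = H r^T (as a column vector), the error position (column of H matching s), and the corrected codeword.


s = (0, 0, 1, 0)^T, error position = 2, corrected codeword c = 011000010010101

Compute s = H r^T mod 2 one row at a time:
  s_1 = 1 + 0 + 0 + 1 + 0 + 1 + 0 + 1 = 4 ≡ 0 (mod 2).
  s_2 = 0 + 0 + 0 + 0 + 0 + 1 + 0 + 1 = 2 ≡ 0 (mod 2).
  s_3 = 0 + 1 + 0 + 0 + 0 + 1 + 0 + 1 = 3 ≡ 1 (mod 2).
  s_4 = 0 + 1 + 0 + 0 + 0 + 1 + 1 + 1 = 4 ≡ 0 (mod 2).
s = (0, 0, 1, 0)^T — this equals column 2 of H (binary 0010), so error is at position 2.
Correct: flip bit 2 of r = 001000010010101 to get c = 011000010010101.


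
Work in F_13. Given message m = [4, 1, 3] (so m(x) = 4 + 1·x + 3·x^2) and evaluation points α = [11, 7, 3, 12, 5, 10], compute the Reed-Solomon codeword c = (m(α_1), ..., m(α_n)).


c = [1, 2, 8, 6, 6, 2]

Message polynomial: m(x) = 4 + 1·x + 3·x^2 (mod 13).
For each evaluation point α_i, compute m(α_i) mod 13:
  α_1 = 11: Horner steps 3 → 8 → 1, so m(11) = 1.
  α_2 = 7: Horner steps 3 → 9 → 2, so m(7) = 2.
  α_3 = 3: Horner steps 3 → 10 → 8, so m(3) = 8.
  α_4 = 12: Horner steps 3 → 11 → 6, so m(12) = 6.
  α_5 = 5: Horner steps 3 → 3 → 6, so m(5) = 6.
  α_6 = 10: Horner steps 3 → 5 → 2, so m(10) = 2.
Codeword c = [1, 2, 8, 6, 6, 2] ∈ F_13^6.


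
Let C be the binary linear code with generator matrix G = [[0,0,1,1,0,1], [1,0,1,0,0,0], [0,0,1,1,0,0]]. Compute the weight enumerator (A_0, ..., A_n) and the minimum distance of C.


Weight distribution: A_0 = 1, A_1 = 1, A_2 = 3, A_3 = 3. Minimum distance d = 1.

Enumerate all 2^3 = 8 messages m ∈ F_2^3.
For each, compute codeword c = mG in F_2^6, then tally its weight.
  m = 000 → c = 000000, weight = 0.
  m = 100 → c = 001101, weight = 3.
  m = 010 → c = 101000, weight = 2.
  m = 110 → c = 100101, weight = 3.
  m = 001 → c = 001100, weight = 2.
  m = 101 → c = 000001, weight = 1.
  m = 011 → c = 100100, weight = 2.
  m = 111 → c = 101001, weight = 3.
Tally weights:
  weight 0: 1 codewords.
  weight 1: 1 codewords.
  weight 2: 3 codewords.
  weight 3: 3 codewords.
Minimum distance d = smallest w > 0 with A_w > 0 = 1.
Sanity: Σ A_w = 8 = 2^3 = 8 ✓.


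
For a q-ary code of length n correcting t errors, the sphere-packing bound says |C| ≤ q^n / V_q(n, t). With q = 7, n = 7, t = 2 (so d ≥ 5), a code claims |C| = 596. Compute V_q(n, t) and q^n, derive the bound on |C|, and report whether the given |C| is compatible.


V_q(n, t) = 799, q^n = 823543, Hamming bound = 1030, |C| = 596 ≤ bound (satisfied).

Step 1: Compute V_q(n, t) = Σ_{j=0}^2 C(n, j) (q−1)^j.
  j = 0: C(7,0)·(6)^0 = 1·1 = 1.
  j = 1: C(7,1)·(6)^1 = 7·6 = 42.
  j = 2: C(7,2)·(6)^2 = 21·36 = 756.
  V_q(n, t) = 1 + 42 + 756 = 799.
Step 2: q^n = 7^7 = 823543.
Step 3: Hamming bound ⌊q^n / V_q(n,t)⌋ = ⌊823543/799⌋ = 1030.
Step 4: Compare |C| = 596 to 1030: satisfied.
The claimed |C| lies below the Hamming bound.


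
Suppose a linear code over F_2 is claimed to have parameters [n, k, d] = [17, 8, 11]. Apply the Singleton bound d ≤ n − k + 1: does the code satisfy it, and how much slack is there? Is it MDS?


Singleton RHS = n − k + 1 = 10, slack = -1, bound violated (no such code; not MDS).

Singleton bound: d ≤ n − k + 1.
Here n = 17, k = 8, so n − k + 1 = 10.
Given d = 11, check d ≤ 10: NO.
Slack = (n − k + 1) − d = -1.
The slack is negative: d = 11 exceeds n − k + 1 = 10 by 1, so the Singleton bound is violated and no linear [17, 8, 11]_2 code can exist. In particular it is not MDS (MDS requires d = n − k + 1 exactly).
Description: the claimed parameters are [17, 8, 11]_2; such a code would be impossible (violates the Singleton bound).


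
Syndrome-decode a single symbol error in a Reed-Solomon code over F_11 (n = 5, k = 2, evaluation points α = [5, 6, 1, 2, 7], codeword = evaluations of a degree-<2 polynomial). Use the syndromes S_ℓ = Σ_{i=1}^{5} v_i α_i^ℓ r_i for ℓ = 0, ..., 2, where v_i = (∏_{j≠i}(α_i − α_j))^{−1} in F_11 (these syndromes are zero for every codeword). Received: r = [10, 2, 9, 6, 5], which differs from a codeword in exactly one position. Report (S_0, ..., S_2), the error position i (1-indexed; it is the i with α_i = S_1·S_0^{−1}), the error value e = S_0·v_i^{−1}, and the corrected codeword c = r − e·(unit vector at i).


S = (10, 9, 7), error at position 4, error magnitude e = 5, c = [10, 2, 9, 1, 5].

Step 1: column multipliers v_i = (∏_{j≠i}(α_i − α_j))^{−1} mod 11.
  i = 1 (α = 5): (5−6)(5−1)(5−2)(5−7) = (−1)·4·3·(−2) = 24 ≡ 2, so v_1 = 2^{−1} = 6 (mod 11).
  i = 2 (α = 6): (6−5)(6−1)(6−2)(6−7) = 1·5·4·(−1) = −20 ≡ 2, so v_2 = 2^{−1} = 6 (mod 11).
  i = 3 (α = 1): (1−5)(1−6)(1−2)(1−7) = (−4)·(−5)·(−1)·(−6) = 120 ≡ 10, so v_3 = 10^{−1} = 10 (mod 11).
  i = 4 (α = 2): (2−5)(2−6)(2−1)(2−7) = (−3)·(−4)·1·(−5) = −60 ≡ 6, so v_4 = 6^{−1} = 2 (mod 11).
  i = 5 (α = 7): (7−5)(7−6)(7−1)(7−2) = 2·1·6·5 = 60 ≡ 5, so v_5 = 5^{−1} = 9 (mod 11).
  v = [6, 6, 10, 2, 9].
Step 2: syndromes of r = [10, 2, 9, 6, 5] (all sums mod 11).
  S_0 = Σ v_i r_i = 6·10 + 6·2 + 10·9 + 2·6 + 9·5 = 219 ≡ 10.
  S_1 = Σ v_i α_i r_i = 6·5·10 + 6·6·2 + 10·1·9 + 2·2·6 + 9·7·5 = 801 ≡ 9.
  α_i^2 mod 11 = [3, 3, 1, 4, 5].
  S_2 = Σ v_i α_i^2 r_i = 6·3·10 + 6·3·2 + 10·1·9 + 2·4·6 + 9·5·5 = 579 ≡ 7.
  S = (10, 9, 7) ≠ 0, so r is not a codeword (an error is present).
Step 3: locate the error. For a single error e at position i, S_ℓ = v_i·e·α_i^ℓ, so α_err = S_1/S_0.
  S_0^{−1} = 10^{−1} = 10 (mod 11), so α_err = 9·10 = 90 ≡ 2 = α_4. Error position i = 4.
  Consistency check: S_2/S_1 = 7·5 = 35 ≡ 2 = α_err ✓ (single-error assumption holds).
Step 4: error magnitude e = S_0/v_4 = S_0·∏_{j≠4}(α_4 − α_j) = 10·6 = 60 ≡ 5 (mod 11).
Step 5: correct position 4: c_4 = r_4 − e = 6 − 5 ≡ 1 (mod 11). Hence c = [10, 2, 9, 1, 5].
  Check: interpolating c through the α_i gives m(x) = 6 + 3·x (degree < 2) with m(α_i) = c_i for every i, so c is indeed a codeword.


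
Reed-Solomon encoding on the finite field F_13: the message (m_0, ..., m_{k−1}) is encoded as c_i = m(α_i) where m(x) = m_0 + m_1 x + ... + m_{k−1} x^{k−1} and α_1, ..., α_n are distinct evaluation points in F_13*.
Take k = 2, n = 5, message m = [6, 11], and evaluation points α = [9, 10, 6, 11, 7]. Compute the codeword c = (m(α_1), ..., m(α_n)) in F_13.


c = [1, 12, 7, 10, 5]

Message polynomial: m(x) = 6 + 11·x (mod 13).
For each evaluation point α_i, compute m(α_i) mod 13:
  α_1 = 9: Horner steps 11 → 1, so m(9) = 1.
  α_2 = 10: Horner steps 11 → 12, so m(10) = 12.
  α_3 = 6: Horner steps 11 → 7, so m(6) = 7.
  α_4 = 11: Horner steps 11 → 10, so m(11) = 10.
  α_5 = 7: Horner steps 11 → 5, so m(7) = 5.
Codeword c = [1, 12, 7, 10, 5] ∈ F_13^5.


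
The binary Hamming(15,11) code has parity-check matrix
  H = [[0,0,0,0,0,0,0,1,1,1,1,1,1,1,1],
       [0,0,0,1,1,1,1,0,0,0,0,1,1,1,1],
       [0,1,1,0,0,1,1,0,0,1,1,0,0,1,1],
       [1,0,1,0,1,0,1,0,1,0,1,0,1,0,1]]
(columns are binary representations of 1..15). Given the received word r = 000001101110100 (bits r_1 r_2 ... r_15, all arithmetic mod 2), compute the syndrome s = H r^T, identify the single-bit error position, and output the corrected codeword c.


s = (0, 1, 0, 0)^T, error position = 4, corrected codeword c = 000101101110100

Compute s = H r^T mod 2 one row at a time:
  s_1 = 0 + 1 + 1 + 1 + 0 + 1 + 0 + 0 = 4 ≡ 0 (mod 2).
  s_2 = 0 + 0 + 1 + 1 + 0 + 1 + 0 + 0 = 3 ≡ 1 (mod 2).
  s_3 = 0 + 0 + 1 + 1 + 1 + 1 + 0 + 0 = 4 ≡ 0 (mod 2).
  s_4 = 0 + 0 + 0 + 1 + 1 + 1 + 1 + 0 = 4 ≡ 0 (mod 2).
s = (0, 1, 0, 0)^T — this equals column 4 of H (binary 0100), so error is at position 4.
Correct: flip bit 4 of r = 000001101110100 to get c = 000101101110100.


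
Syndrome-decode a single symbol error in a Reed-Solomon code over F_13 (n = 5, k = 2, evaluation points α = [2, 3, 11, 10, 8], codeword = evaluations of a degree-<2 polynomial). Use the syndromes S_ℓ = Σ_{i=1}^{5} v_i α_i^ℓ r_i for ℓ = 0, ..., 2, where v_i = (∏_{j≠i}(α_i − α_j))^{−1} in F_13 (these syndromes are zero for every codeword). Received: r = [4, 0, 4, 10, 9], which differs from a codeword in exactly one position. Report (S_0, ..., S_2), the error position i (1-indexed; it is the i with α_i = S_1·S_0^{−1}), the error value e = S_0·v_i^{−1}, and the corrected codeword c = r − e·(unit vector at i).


S = (8, 3, 6), error at position 1, error magnitude e = 11, c = [6, 0, 4, 10, 9].

Step 1: column multipliers v_i = (∏_{j≠i}(α_i − α_j))^{−1} mod 13.
  i = 1 (α = 2): (2−3)(2−11)(2−10)(2−8) = (−1)·(−9)·(−8)·(−6) = 432 ≡ 3, so v_1 = 3^{−1} = 9 (mod 13).
  i = 2 (α = 3): (3−2)(3−11)(3−10)(3−8) = 1·(−8)·(−7)·(−5) = −280 ≡ 6, so v_2 = 6^{−1} = 11 (mod 13).
  i = 3 (α = 11): (11−2)(11−3)(11−10)(11−8) = 9·8·1·3 = 216 ≡ 8, so v_3 = 8^{−1} = 5 (mod 13).
  i = 4 (α = 10): (10−2)(10−3)(10−11)(10−8) = 8·7·(−1)·2 = −112 ≡ 5, so v_4 = 5^{−1} = 8 (mod 13).
  i = 5 (α = 8): (8−2)(8−3)(8−11)(8−10) = 6·5·(−3)·(−2) = 180 ≡ 11, so v_5 = 11^{−1} = 6 (mod 13).
  v = [9, 11, 5, 8, 6].
Step 2: syndromes of r = [4, 0, 4, 10, 9] (all sums mod 13).
  S_0 = Σ v_i r_i = 9·4 + 11·0 + 5·4 + 8·10 + 6·9 = 190 ≡ 8.
  S_1 = Σ v_i α_i r_i = 9·2·4 + 11·3·0 + 5·11·4 + 8·10·10 + 6·8·9 = 1524 ≡ 3.
  α_i^2 mod 13 = [4, 9, 4, 9, 12].
  S_2 = Σ v_i α_i^2 r_i = 9·4·4 + 11·9·0 + 5·4·4 + 8·9·10 + 6·12·9 = 1592 ≡ 6.
  S = (8, 3, 6) ≠ 0, so r is not a codeword (an error is present).
Step 3: locate the error. For a single error e at position i, S_ℓ = v_i·e·α_i^ℓ, so α_err = S_1/S_0.
  S_0^{−1} = 8^{−1} = 5 (mod 13), so α_err = 3·5 = 15 ≡ 2 = α_1. Error position i = 1.
  Consistency check: S_2/S_1 = 6·9 = 54 ≡ 2 = α_err ✓ (single-error assumption holds).
Step 4: error magnitude e = S_0/v_1 = S_0·∏_{j≠1}(α_1 − α_j) = 8·3 = 24 ≡ 11 (mod 13).
Step 5: correct position 1: c_1 = r_1 − e = 4 − 11 ≡ 6 (mod 13). Hence c = [6, 0, 4, 10, 9].
  Check: interpolating c through the α_i gives m(x) = 5 + 7·x (degree < 2) with m(α_i) = c_i for every i, so c is indeed a codeword.


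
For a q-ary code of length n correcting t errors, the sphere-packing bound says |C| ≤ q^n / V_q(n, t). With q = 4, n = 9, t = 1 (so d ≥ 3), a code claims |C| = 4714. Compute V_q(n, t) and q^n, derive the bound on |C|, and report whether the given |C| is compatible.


V_q(n, t) = 28, q^n = 262144, Hamming bound = 9362, |C| = 4714 ≤ bound (satisfied).

Step 1: Compute V_q(n, t) = Σ_{j=0}^1 C(n, j) (q−1)^j.
  j = 0: C(9,0)·(3)^0 = 1·1 = 1.
  j = 1: C(9,1)·(3)^1 = 9·3 = 27.
  V_q(n, t) = 1 + 27 = 28.
Step 2: q^n = 4^9 = 262144.
Step 3: Hamming bound ⌊q^n / V_q(n,t)⌋ = ⌊262144/28⌋ = 9362.
Step 4: Compare |C| = 4714 to 9362: satisfied.
The claimed |C| lies below the Hamming bound.


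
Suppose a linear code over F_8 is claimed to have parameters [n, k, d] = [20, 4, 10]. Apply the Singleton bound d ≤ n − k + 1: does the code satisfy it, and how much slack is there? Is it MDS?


Singleton RHS = n − k + 1 = 17, slack = 7, bound satisfied, not MDS.

Singleton bound: d ≤ n − k + 1.
Here n = 20, k = 4, so n − k + 1 = 17.
Given d = 10, check d ≤ 17: YES.
Slack = (n − k + 1) − d = 7.
The code is NOT MDS (slack = 7 > 0).
Description: the claimed parameters are [20, 4, 10]_8; such a code would be non-MDS.


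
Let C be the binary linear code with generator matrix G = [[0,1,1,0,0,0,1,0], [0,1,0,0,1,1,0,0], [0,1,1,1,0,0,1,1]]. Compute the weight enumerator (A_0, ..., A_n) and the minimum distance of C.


Weight distribution: A_0 = 1, A_2 = 1, A_3 = 2, A_4 = 1, A_5 = 2, A_6 = 1. Minimum distance d = 2.

Enumerate all 2^3 = 8 messages m ∈ F_2^3.
For each, compute codeword c = mG in F_2^8, then tally its weight.
  m = 000 → c = 00000000, weight = 0.
  m = 100 → c = 01100010, weight = 3.
  m = 010 → c = 01001100, weight = 3.
  m = 110 → c = 00101110, weight = 4.
  m = 001 → c = 01110011, weight = 5.
  m = 101 → c = 00010001, weight = 2.
  m = 011 → c = 00111111, weight = 6.
  m = 111 → c = 01011101, weight = 5.
Tally weights:
  weight 0: 1 codewords.
  weight 2: 1 codewords.
  weight 3: 2 codewords.
  weight 4: 1 codewords.
  weight 5: 2 codewords.
  weight 6: 1 codewords.
Minimum distance d = smallest w > 0 with A_w > 0 = 2.
Sanity: Σ A_w = 8 = 2^3 = 8 ✓.


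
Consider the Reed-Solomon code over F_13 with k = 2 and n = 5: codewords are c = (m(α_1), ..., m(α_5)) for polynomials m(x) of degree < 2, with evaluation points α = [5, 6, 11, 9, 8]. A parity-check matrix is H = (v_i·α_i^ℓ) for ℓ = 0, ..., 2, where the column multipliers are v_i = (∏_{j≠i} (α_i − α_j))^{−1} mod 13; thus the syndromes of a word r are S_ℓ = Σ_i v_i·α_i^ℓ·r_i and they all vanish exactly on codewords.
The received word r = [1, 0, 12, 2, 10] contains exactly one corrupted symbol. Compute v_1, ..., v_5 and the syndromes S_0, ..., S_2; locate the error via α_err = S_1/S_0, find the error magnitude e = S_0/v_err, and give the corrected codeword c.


S = (12, 8, 1), error at position 1, error magnitude e = 6, c = [8, 0, 12, 2, 10].

Step 1: column multipliers v_i = (∏_{j≠i}(α_i − α_j))^{−1} mod 13.
  i = 1 (α = 5): (5−6)(5−11)(5−9)(5−8) = (−1)·(−6)·(−4)·(−3) = 72 ≡ 7, so v_1 = 7^{−1} = 2 (mod 13).
  i = 2 (α = 6): (6−5)(6−11)(6−9)(6−8) = 1·(−5)·(−3)·(−2) = −30 ≡ 9, so v_2 = 9^{−1} = 3 (mod 13).
  i = 3 (α = 11): (11−5)(11−6)(11−9)(11−8) = 6·5·2·3 = 180 ≡ 11, so v_3 = 11^{−1} = 6 (mod 13).
  i = 4 (α = 9): (9−5)(9−6)(9−11)(9−8) = 4·3·(−2)·1 = −24 ≡ 2, so v_4 = 2^{−1} = 7 (mod 13).
  i = 5 (α = 8): (8−5)(8−6)(8−11)(8−9) = 3·2·(−3)·(−1) = 18 ≡ 5, so v_5 = 5^{−1} = 8 (mod 13).
  v = [2, 3, 6, 7, 8].
Step 2: syndromes of r = [1, 0, 12, 2, 10] (all sums mod 13).
  S_0 = Σ v_i r_i = 2·1 + 3·0 + 6·12 + 7·2 + 8·10 = 168 ≡ 12.
  S_1 = Σ v_i α_i r_i = 2·5·1 + 3·6·0 + 6·11·12 + 7·9·2 + 8·8·10 = 1568 ≡ 8.
  α_i^2 mod 13 = [12, 10, 4, 3, 12].
  S_2 = Σ v_i α_i^2 r_i = 2·12·1 + 3·10·0 + 6·4·12 + 7·3·2 + 8·12·10 = 1314 ≡ 1.
  S = (12, 8, 1) ≠ 0, so r is not a codeword (an error is present).
Step 3: locate the error. For a single error e at position i, S_ℓ = v_i·e·α_i^ℓ, so α_err = S_1/S_0.
  S_0^{−1} = 12^{−1} = 12 (mod 13), so α_err = 8·12 = 96 ≡ 5 = α_1. Error position i = 1.
  Consistency check: S_2/S_1 = 1·5 = 5 ≡ 5 = α_err ✓ (single-error assumption holds).
Step 4: error magnitude e = S_0/v_1 = S_0·∏_{j≠1}(α_1 − α_j) = 12·7 = 84 ≡ 6 (mod 13).
Step 5: correct position 1: c_1 = r_1 − e = 1 − 6 ≡ 8 (mod 13). Hence c = [8, 0, 12, 2, 10].
  Check: interpolating c through the α_i gives m(x) = 9 + 5·x (degree < 2) with m(α_i) = c_i for every i, so c is indeed a codeword.


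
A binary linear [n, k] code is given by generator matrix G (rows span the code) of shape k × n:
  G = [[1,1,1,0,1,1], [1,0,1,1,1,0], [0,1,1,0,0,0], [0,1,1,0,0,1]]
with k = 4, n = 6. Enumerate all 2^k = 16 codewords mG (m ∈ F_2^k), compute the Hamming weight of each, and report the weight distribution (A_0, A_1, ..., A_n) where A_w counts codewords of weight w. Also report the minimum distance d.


Weight distribution: A_0 = 1, A_1 = 1, A_2 = 4, A_3 = 4, A_4 = 3, A_5 = 3. Minimum distance d = 1.

Enumerate all 2^4 = 16 messages m ∈ F_2^4.
For each, compute codeword c = mG in F_2^6, then tally its weight.
  m = 0000 → c = 000000, weight = 0.
  m = 1000 → c = 111011, weight = 5.
  m = 0100 → c = 101110, weight = 4.
  m = 1100 → c = 010101, weight = 3.
  m = 0010 → c = 011000, weight = 2.
  m = 1010 → c = 100011, weight = 3.
  m = 0110 → c = 110110, weight = 4.
  m = 1110 → c = 001101, weight = 3.
  m = 0001 → c = 011001, weight = 3.
  m = 1001 → c = 100010, weight = 2.
  m = 0101 → c = 110111, weight = 5.
  m = 1101 → c = 001100, weight = 2.
  m = 0011 → c = 000001, weight = 1.
  m = 1011 → c = 111010, weight = 4.
  m = 0111 → c = 101111, weight = 5.
  m = 1111 → c = 010100, weight = 2.
Tally weights:
  weight 0: 1 codewords.
  weight 1: 1 codewords.
  weight 2: 4 codewords.
  weight 3: 4 codewords.
  weight 4: 3 codewords.
  weight 5: 3 codewords.
Minimum distance d = smallest w > 0 with A_w > 0 = 1.
Sanity: Σ A_w = 16 = 2^4 = 16 ✓.


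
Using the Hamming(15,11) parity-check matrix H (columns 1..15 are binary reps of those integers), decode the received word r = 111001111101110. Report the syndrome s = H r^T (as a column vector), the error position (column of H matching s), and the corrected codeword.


s = (0, 1, 0, 1)^T, error position = 5, corrected codeword c = 111011111101110

Compute s = H r^T mod 2 one row at a time:
  s_1 = 1 + 1 + 1 + 0 + 1 + 1 + 1 + 0 = 6 ≡ 0 (mod 2).
  s_2 = 0 + 0 + 1 + 1 + 1 + 1 + 1 + 0 = 5 ≡ 1 (mod 2).
  s_3 = 1 + 1 + 1 + 1 + 1 + 0 + 1 + 0 = 6 ≡ 0 (mod 2).
  s_4 = 1 + 1 + 0 + 1 + 1 + 0 + 1 + 0 = 5 ≡ 1 (mod 2).
s = (0, 1, 0, 1)^T — this equals column 5 of H (binary 0101), so error is at position 5.
Correct: flip bit 5 of r = 111001111101110 to get c = 111011111101110.


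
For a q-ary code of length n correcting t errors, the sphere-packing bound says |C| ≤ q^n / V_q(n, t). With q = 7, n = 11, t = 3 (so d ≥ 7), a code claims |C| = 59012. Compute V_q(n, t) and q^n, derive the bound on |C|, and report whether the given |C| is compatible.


V_q(n, t) = 37687, q^n = 1977326743, Hamming bound = 52467, |C| = 59012 > bound (violated).

Step 1: Compute V_q(n, t) = Σ_{j=0}^3 C(n, j) (q−1)^j.
  j = 0: C(11,0)·(6)^0 = 1·1 = 1.
  j = 1: C(11,1)·(6)^1 = 11·6 = 66.
  j = 2: C(11,2)·(6)^2 = 55·36 = 1980.
  j = 3: C(11,3)·(6)^3 = 165·216 = 35640.
  V_q(n, t) = 1 + 66 + 1980 + 35640 = 37687.
Step 2: q^n = 7^11 = 1977326743.
Step 3: Hamming bound ⌊q^n / V_q(n,t)⌋ = ⌊1977326743/37687⌋ = 52467.
Step 4: Compare |C| = 59012 to 52467: violated.
The claimed |C| lies above the Hamming bound, so no 7-ary code of length 11 with d ≥ 7 can have 59012 codewords.


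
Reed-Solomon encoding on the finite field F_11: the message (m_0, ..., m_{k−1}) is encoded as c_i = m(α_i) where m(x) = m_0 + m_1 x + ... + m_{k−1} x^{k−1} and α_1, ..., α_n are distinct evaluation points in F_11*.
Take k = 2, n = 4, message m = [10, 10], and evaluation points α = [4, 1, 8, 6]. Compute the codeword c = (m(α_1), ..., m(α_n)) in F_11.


c = [6, 9, 2, 4]

Message polynomial: m(x) = 10 + 10·x (mod 11).
For each evaluation point α_i, compute m(α_i) mod 11:
  α_1 = 4: Horner steps 10 → 6, so m(4) = 6.
  α_2 = 1: Horner steps 10 → 9, so m(1) = 9.
  α_3 = 8: Horner steps 10 → 2, so m(8) = 2.
  α_4 = 6: Horner steps 10 → 4, so m(6) = 4.
Codeword c = [6, 9, 2, 4] ∈ F_11^4.


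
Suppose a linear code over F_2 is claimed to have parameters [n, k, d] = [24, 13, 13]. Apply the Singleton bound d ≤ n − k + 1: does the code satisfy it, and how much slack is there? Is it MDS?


Singleton RHS = n − k + 1 = 12, slack = -1, bound violated (no such code; not MDS).

Singleton bound: d ≤ n − k + 1.
Here n = 24, k = 13, so n − k + 1 = 12.
Given d = 13, check d ≤ 12: NO.
Slack = (n − k + 1) − d = -1.
The slack is negative: d = 13 exceeds n − k + 1 = 12 by 1, so the Singleton bound is violated and no linear [24, 13, 13]_2 code can exist. In particular it is not MDS (MDS requires d = n − k + 1 exactly).
Description: the claimed parameters are [24, 13, 13]_2; such a code would be impossible (violates the Singleton bound).


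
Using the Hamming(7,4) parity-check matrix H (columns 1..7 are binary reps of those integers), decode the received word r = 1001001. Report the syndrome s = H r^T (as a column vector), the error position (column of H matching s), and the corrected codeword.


s = (0, 1, 0)^T, error position = 2, corrected codeword c = 1101001

Compute s = H r^T mod 2 one row at a time:
  s_1 = 1 + 0 + 0 + 1 = 2 ≡ 0 (mod 2).
  s_2 = 0 + 0 + 0 + 1 = 1 ≡ 1 (mod 2).
  s_3 = 1 + 0 + 0 + 1 = 2 ≡ 0 (mod 2).
s = (0, 1, 0)^T — this equals column 2 of H (binary 010), so error is at position 2.
Correct: flip bit 2 of r = 1001001 to get c = 1101001.


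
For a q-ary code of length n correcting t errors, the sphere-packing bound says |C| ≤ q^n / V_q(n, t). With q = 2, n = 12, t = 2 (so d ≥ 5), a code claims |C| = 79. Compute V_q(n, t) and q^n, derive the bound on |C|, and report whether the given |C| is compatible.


V_q(n, t) = 79, q^n = 4096, Hamming bound = 51, |C| = 79 > bound (violated).

Step 1: Compute V_q(n, t) = Σ_{j=0}^2 C(n, j) (q−1)^j.
  j = 0: C(12,0)·(1)^0 = 1·1 = 1.
  j = 1: C(12,1)·(1)^1 = 12·1 = 12.
  j = 2: C(12,2)·(1)^2 = 66·1 = 66.
  V_q(n, t) = 1 + 12 + 66 = 79.
Step 2: q^n = 2^12 = 4096.
Step 3: Hamming bound ⌊q^n / V_q(n,t)⌋ = ⌊4096/79⌋ = 51.
Step 4: Compare |C| = 79 to 51: violated.
The claimed |C| lies above the Hamming bound, so no 2-ary code of length 12 with d ≥ 5 can have 79 codewords.


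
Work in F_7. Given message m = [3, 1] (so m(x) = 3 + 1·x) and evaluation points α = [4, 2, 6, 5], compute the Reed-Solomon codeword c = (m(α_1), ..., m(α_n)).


c = [0, 5, 2, 1]

Message polynomial: m(x) = 3 + 1·x (mod 7).
For each evaluation point α_i, compute m(α_i) mod 7:
  α_1 = 4: Horner steps 1 → 0, so m(4) = 0.
  α_2 = 2: Horner steps 1 → 5, so m(2) = 5.
  α_3 = 6: Horner steps 1 → 2, so m(6) = 2.
  α_4 = 5: Horner steps 1 → 1, so m(5) = 1.
Codeword c = [0, 5, 2, 1] ∈ F_7^4.


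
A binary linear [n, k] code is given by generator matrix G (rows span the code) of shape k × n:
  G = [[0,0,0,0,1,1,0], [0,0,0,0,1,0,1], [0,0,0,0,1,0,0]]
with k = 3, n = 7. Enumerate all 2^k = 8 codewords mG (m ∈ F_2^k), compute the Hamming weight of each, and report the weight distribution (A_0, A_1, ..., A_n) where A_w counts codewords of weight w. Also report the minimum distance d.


Weight distribution: A_0 = 1, A_1 = 3, A_2 = 3, A_3 = 1. Minimum distance d = 1.

Enumerate all 2^3 = 8 messages m ∈ F_2^3.
For each, compute codeword c = mG in F_2^7, then tally its weight.
  m = 000 → c = 0000000, weight = 0.
  m = 100 → c = 0000110, weight = 2.
  m = 010 → c = 0000101, weight = 2.
  m = 110 → c = 0000011, weight = 2.
  m = 001 → c = 0000100, weight = 1.
  m = 101 → c = 0000010, weight = 1.
  m = 011 → c = 0000001, weight = 1.
  m = 111 → c = 0000111, weight = 3.
Tally weights:
  weight 0: 1 codewords.
  weight 1: 3 codewords.
  weight 2: 3 codewords.
  weight 3: 1 codewords.
Minimum distance d = smallest w > 0 with A_w > 0 = 1.
Sanity: Σ A_w = 8 = 2^3 = 8 ✓.


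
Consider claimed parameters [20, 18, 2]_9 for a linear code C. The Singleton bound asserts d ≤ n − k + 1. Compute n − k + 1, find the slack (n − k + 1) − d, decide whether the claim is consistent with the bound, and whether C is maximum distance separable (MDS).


Singleton RHS = n − k + 1 = 3, slack = 1, bound satisfied, not MDS.

Singleton bound: d ≤ n − k + 1.
Here n = 20, k = 18, so n − k + 1 = 3.
Given d = 2, check d ≤ 3: YES.
Slack = (n − k + 1) − d = 1.
The code is NOT MDS (slack = 1 > 0).
Description: the claimed parameters are [20, 18, 2]_9; such a code would be non-MDS.


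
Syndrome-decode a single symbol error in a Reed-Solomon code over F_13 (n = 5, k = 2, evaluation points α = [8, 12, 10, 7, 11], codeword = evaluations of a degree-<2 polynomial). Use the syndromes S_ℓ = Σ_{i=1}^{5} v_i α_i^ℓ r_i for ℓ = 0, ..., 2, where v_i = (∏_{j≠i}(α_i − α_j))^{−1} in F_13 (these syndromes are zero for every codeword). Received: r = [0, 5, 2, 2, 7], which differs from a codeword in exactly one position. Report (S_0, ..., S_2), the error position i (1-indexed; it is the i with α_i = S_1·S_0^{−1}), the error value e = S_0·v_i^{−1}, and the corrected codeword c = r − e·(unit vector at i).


S = (7, 5, 11), error at position 3, error magnitude e = 6, c = [0, 5, 9, 2, 7].

Step 1: column multipliers v_i = (∏_{j≠i}(α_i − α_j))^{−1} mod 13.
  i = 1 (α = 8): (8−12)(8−10)(8−7)(8−11) = (−4)·(−2)·1·(−3) = −24 ≡ 2, so v_1 = 2^{−1} = 7 (mod 13).
  i = 2 (α = 12): (12−8)(12−10)(12−7)(12−11) = 4·2·5·1 = 40 ≡ 1, so v_2 = 1^{−1} = 1 (mod 13).
  i = 3 (α = 10): (10−8)(10−12)(10−7)(10−11) = 2·(−2)·3·(−1) = 12 ≡ 12, so v_3 = 12^{−1} = 12 (mod 13).
  i = 4 (α = 7): (7−8)(7−12)(7−10)(7−11) = (−1)·(−5)·(−3)·(−4) = 60 ≡ 8, so v_4 = 8^{−1} = 5 (mod 13).
  i = 5 (α = 11): (11−8)(11−12)(11−10)(11−7) = 3·(−1)·1·4 = −12 ≡ 1, so v_5 = 1^{−1} = 1 (mod 13).
  v = [7, 1, 12, 5, 1].
Step 2: syndromes of r = [0, 5, 2, 2, 7] (all sums mod 13).
  S_0 = Σ v_i r_i = 7·0 + 1·5 + 12·2 + 5·2 + 1·7 = 46 ≡ 7.
  S_1 = Σ v_i α_i r_i = 7·8·0 + 1·12·5 + 12·10·2 + 5·7·2 + 1·11·7 = 447 ≡ 5.
  α_i^2 mod 13 = [12, 1, 9, 10, 4].
  S_2 = Σ v_i α_i^2 r_i = 7·12·0 + 1·1·5 + 12·9·2 + 5·10·2 + 1·4·7 = 349 ≡ 11.
  S = (7, 5, 11) ≠ 0, so r is not a codeword (an error is present).
Step 3: locate the error. For a single error e at position i, S_ℓ = v_i·e·α_i^ℓ, so α_err = S_1/S_0.
  S_0^{−1} = 7^{−1} = 2 (mod 13), so α_err = 5·2 = 10 ≡ 10 = α_3. Error position i = 3.
  Consistency check: S_2/S_1 = 11·8 = 88 ≡ 10 = α_err ✓ (single-error assumption holds).
Step 4: error magnitude e = S_0/v_3 = S_0·∏_{j≠3}(α_3 − α_j) = 7·12 = 84 ≡ 6 (mod 13).
Step 5: correct position 3: c_3 = r_3 − e = 2 − 6 ≡ 9 (mod 13). Hence c = [0, 5, 9, 2, 7].
  Check: interpolating c through the α_i gives m(x) = 3 + 11·x (degree < 2) with m(α_i) = c_i for every i, so c is indeed a codeword.


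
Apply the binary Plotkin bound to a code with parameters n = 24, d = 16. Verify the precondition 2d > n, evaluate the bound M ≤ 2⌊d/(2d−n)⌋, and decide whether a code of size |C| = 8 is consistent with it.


Plotkin bound M ≤ 4; given |C| = 8 > bound (violated).

Check applicability: 2d = 32, n = 24.
2d − n = 8 > 0, so Plotkin applies.
Compute d/(2d−n) = 16/8 ≈ 2.0000.
⌊d/(2d−n)⌋ = 2.
Plotkin bound: M ≤ 2·2 = 4.
Given |C| = 8, check: VIOLATED.
This |C| is above the Plotkin bound, so no binary code with n = 24, d = 16 and 8 codewords exists.


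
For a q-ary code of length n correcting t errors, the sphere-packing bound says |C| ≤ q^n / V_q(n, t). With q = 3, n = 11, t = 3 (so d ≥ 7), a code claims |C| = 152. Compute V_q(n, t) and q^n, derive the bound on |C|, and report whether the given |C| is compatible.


V_q(n, t) = 1563, q^n = 177147, Hamming bound = 113, |C| = 152 > bound (violated).

Step 1: Compute V_q(n, t) = Σ_{j=0}^3 C(n, j) (q−1)^j.
  j = 0: C(11,0)·(2)^0 = 1·1 = 1.
  j = 1: C(11,1)·(2)^1 = 11·2 = 22.
  j = 2: C(11,2)·(2)^2 = 55·4 = 220.
  j = 3: C(11,3)·(2)^3 = 165·8 = 1320.
  V_q(n, t) = 1 + 22 + 220 + 1320 = 1563.
Step 2: q^n = 3^11 = 177147.
Step 3: Hamming bound ⌊q^n / V_q(n,t)⌋ = ⌊177147/1563⌋ = 113.
Step 4: Compare |C| = 152 to 113: violated.
The claimed |C| lies above the Hamming bound, so no 3-ary code of length 11 with d ≥ 7 can have 152 codewords.


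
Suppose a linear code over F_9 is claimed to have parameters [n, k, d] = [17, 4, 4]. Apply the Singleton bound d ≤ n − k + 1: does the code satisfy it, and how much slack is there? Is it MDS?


Singleton RHS = n − k + 1 = 14, slack = 10, bound satisfied, not MDS.

Singleton bound: d ≤ n − k + 1.
Here n = 17, k = 4, so n − k + 1 = 14.
Given d = 4, check d ≤ 14: YES.
Slack = (n − k + 1) − d = 10.
The code is NOT MDS (slack = 10 > 0).
Description: the claimed parameters are [17, 4, 4]_9; such a code would be non-MDS.
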